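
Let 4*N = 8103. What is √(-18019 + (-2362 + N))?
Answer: I*√73421/2 ≈ 135.48*I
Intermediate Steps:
N = 8103/4 (N = (¼)*8103 = 8103/4 ≈ 2025.8)
√(-18019 + (-2362 + N)) = √(-18019 + (-2362 + 8103/4)) = √(-18019 - 1345/4) = √(-73421/4) = I*√73421/2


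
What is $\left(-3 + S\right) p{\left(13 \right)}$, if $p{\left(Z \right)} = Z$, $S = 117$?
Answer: $1482$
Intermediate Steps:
$\left(-3 + S\right) p{\left(13 \right)} = \left(-3 + 117\right) 13 = 114 \cdot 13 = 1482$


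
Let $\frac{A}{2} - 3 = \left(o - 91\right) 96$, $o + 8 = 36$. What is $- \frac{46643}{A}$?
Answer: $\frac{46643}{12090} \approx 3.858$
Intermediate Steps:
$o = 28$ ($o = -8 + 36 = 28$)
$A = -12090$ ($A = 6 + 2 \left(28 - 91\right) 96 = 6 + 2 \left(\left(-63\right) 96\right) = 6 + 2 \left(-6048\right) = 6 - 12096 = -12090$)
$- \frac{46643}{A} = - \frac{46643}{-12090} = \left(-46643\right) \left(- \frac{1}{12090}\right) = \frac{46643}{12090}$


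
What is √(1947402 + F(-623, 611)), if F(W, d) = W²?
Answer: √2335531 ≈ 1528.2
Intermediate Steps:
√(1947402 + F(-623, 611)) = √(1947402 + (-623)²) = √(1947402 + 388129) = √2335531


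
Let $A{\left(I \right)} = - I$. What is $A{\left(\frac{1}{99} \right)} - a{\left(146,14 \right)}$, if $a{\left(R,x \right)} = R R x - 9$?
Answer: $- \frac{29543086}{99} \approx -2.9842 \cdot 10^{5}$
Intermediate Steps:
$a{\left(R,x \right)} = -9 + x R^{2}$ ($a{\left(R,x \right)} = R^{2} x - 9 = x R^{2} - 9 = -9 + x R^{2}$)
$A{\left(\frac{1}{99} \right)} - a{\left(146,14 \right)} = - \frac{1}{99} - \left(-9 + 14 \cdot 146^{2}\right) = \left(-1\right) \frac{1}{99} - \left(-9 + 14 \cdot 21316\right) = - \frac{1}{99} - \left(-9 + 298424\right) = - \frac{1}{99} - 298415 = - \frac{29543086}{99}$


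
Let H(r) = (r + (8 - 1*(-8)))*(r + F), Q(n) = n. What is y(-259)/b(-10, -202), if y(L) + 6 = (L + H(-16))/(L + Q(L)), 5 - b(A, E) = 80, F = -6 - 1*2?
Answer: 11/150 ≈ 0.073333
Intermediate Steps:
F = -8 (F = -6 - 2 = -8)
H(r) = (-8 + r)*(16 + r) (H(r) = (r + (8 - 1*(-8)))*(r - 8) = (r + (8 + 8))*(-8 + r) = (r + 16)*(-8 + r) = (16 + r)*(-8 + r) = (-8 + r)*(16 + r))
b(A, E) = -75 (b(A, E) = 5 - 1*80 = 5 - 80 = -75)
y(L) = -11/2 (y(L) = -6 + (L + (-128 + (-16)**2 + 8*(-16)))/(L + L) = -6 + (L + (-128 + 256 - 128))/((2*L)) = -6 + (L + 0)*(1/(2*L)) = -6 + L*(1/(2*L)) = -6 + 1/2 = -11/2)
y(-259)/b(-10, -202) = -11/2/(-75) = -11/2*(-1/75) = 11/150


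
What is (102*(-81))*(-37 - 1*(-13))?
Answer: 198288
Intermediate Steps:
(102*(-81))*(-37 - 1*(-13)) = -8262*(-37 + 13) = -8262*(-24) = 198288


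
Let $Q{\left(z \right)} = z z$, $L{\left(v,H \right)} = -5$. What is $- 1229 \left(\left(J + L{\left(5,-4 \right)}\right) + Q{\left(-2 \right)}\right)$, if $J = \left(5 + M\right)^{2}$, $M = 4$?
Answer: $-98320$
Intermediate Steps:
$Q{\left(z \right)} = z^{2}$
$J = 81$ ($J = \left(5 + 4\right)^{2} = 9^{2} = 81$)
$- 1229 \left(\left(J + L{\left(5,-4 \right)}\right) + Q{\left(-2 \right)}\right) = - 1229 \left(\left(81 - 5\right) + \left(-2\right)^{2}\right) = - 1229 \left(76 + 4\right) = \left(-1229\right) 80 = -98320$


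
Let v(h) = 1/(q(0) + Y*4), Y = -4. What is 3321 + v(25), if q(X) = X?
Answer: 53135/16 ≈ 3320.9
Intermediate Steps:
v(h) = -1/16 (v(h) = 1/(0 - 4*4) = 1/(0 - 16) = 1/(-16) = -1/16)
3321 + v(25) = 3321 - 1/16 = 53135/16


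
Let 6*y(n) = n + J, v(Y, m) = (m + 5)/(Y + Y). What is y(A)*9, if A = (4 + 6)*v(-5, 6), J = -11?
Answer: -33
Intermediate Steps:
v(Y, m) = (5 + m)/(2*Y) (v(Y, m) = (5 + m)/((2*Y)) = (5 + m)*(1/(2*Y)) = (5 + m)/(2*Y))
A = -11 (A = (4 + 6)*((1/2)*(5 + 6)/(-5)) = 10*((1/2)*(-1/5)*11) = 10*(-11/10) = -11)
y(n) = -11/6 + n/6 (y(n) = (n - 11)/6 = (-11 + n)/6 = -11/6 + n/6)
y(A)*9 = (-11/6 + (1/6)*(-11))*9 = (-11/6 - 11/6)*9 = -11/3*9 = -33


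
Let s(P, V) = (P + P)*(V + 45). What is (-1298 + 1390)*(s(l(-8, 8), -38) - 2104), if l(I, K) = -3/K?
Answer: -194051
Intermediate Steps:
s(P, V) = 2*P*(45 + V) (s(P, V) = (2*P)*(45 + V) = 2*P*(45 + V))
(-1298 + 1390)*(s(l(-8, 8), -38) - 2104) = (-1298 + 1390)*(2*(-3/8)*(45 - 38) - 2104) = 92*(2*(-3*⅛)*7 - 2104) = 92*(2*(-3/8)*7 - 2104) = 92*(-21/4 - 2104) = 92*(-8437/4) = -194051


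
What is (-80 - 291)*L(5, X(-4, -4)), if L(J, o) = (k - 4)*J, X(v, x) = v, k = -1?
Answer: 9275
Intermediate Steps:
L(J, o) = -5*J (L(J, o) = (-1 - 4)*J = -5*J)
(-80 - 291)*L(5, X(-4, -4)) = (-80 - 291)*(-5*5) = -371*(-25) = 9275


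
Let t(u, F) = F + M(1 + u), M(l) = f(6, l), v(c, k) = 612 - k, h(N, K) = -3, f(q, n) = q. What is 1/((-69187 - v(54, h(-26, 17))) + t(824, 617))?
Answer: -1/69179 ≈ -1.4455e-5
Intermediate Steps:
M(l) = 6
t(u, F) = 6 + F (t(u, F) = F + 6 = 6 + F)
1/((-69187 - v(54, h(-26, 17))) + t(824, 617)) = 1/((-69187 - (612 - 1*(-3))) + (6 + 617)) = 1/((-69187 - (612 + 3)) + 623) = 1/((-69187 - 1*615) + 623) = 1/((-69187 - 615) + 623) = 1/(-69802 + 623) = 1/(-69179) = -1/69179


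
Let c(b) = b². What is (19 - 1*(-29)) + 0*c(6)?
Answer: 48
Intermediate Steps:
(19 - 1*(-29)) + 0*c(6) = (19 - 1*(-29)) + 0*6² = (19 + 29) + 0*36 = 48 + 0 = 48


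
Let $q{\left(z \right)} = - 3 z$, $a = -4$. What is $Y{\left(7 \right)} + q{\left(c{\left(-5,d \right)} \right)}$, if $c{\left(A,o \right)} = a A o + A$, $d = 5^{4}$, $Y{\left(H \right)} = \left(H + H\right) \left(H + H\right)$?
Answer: $-37289$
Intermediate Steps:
$Y{\left(H \right)} = 4 H^{2}$ ($Y{\left(H \right)} = 2 H 2 H = 4 H^{2}$)
$d = 625$
$c{\left(A,o \right)} = A - 4 A o$ ($c{\left(A,o \right)} = - 4 A o + A = A - 4 A o$)
$Y{\left(7 \right)} + q{\left(c{\left(-5,d \right)} \right)} = 4 \cdot 7^{2} - 3 \left(- 5 \left(1 - 2500\right)\right) = 4 \cdot 49 - 3 \left(- 5 \left(1 - 2500\right)\right) = 196 - 3 \left(\left(-5\right) \left(-2499\right)\right) = 196 - 37485 = -37289$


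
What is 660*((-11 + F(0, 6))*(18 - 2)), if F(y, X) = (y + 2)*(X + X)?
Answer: 137280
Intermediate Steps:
F(y, X) = 2*X*(2 + y) (F(y, X) = (2 + y)*(2*X) = 2*X*(2 + y))
660*((-11 + F(0, 6))*(18 - 2)) = 660*((-11 + 2*6*(2 + 0))*(18 - 2)) = 660*((-11 + 2*6*2)*16) = 660*((-11 + 24)*16) = 660*(13*16) = 660*208 = 137280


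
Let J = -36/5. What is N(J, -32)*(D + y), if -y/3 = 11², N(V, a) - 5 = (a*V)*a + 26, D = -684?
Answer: 38434323/5 ≈ 7.6869e+6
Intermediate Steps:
J = -36/5 (J = -36*⅕ = -36/5 ≈ -7.2000)
N(V, a) = 31 + V*a² (N(V, a) = 5 + ((a*V)*a + 26) = 5 + ((V*a)*a + 26) = 5 + (V*a² + 26) = 5 + (26 + V*a²) = 31 + V*a²)
y = -363 (y = -3*11² = -3*121 = -363)
N(J, -32)*(D + y) = (31 - 36/5*(-32)²)*(-684 - 363) = (31 - 36/5*1024)*(-1047) = (31 - 36864/5)*(-1047) = -36709/5*(-1047) = 38434323/5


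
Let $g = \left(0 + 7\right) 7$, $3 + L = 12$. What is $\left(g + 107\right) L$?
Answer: $1404$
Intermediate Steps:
$L = 9$ ($L = -3 + 12 = 9$)
$g = 49$ ($g = 7 \cdot 7 = 49$)
$\left(g + 107\right) L = \left(49 + 107\right) 9 = 156 \cdot 9 = 1404$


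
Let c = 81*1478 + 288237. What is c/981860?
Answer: 81591/196372 ≈ 0.41549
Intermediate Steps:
c = 407955 (c = 119718 + 288237 = 407955)
c/981860 = 407955/981860 = 407955*(1/981860) = 81591/196372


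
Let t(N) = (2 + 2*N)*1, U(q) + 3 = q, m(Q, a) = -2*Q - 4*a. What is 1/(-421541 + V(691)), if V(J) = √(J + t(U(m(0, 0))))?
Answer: -421541/177696813994 - √687/177696813994 ≈ -2.3724e-6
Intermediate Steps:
m(Q, a) = -4*a - 2*Q
U(q) = -3 + q
t(N) = 2 + 2*N
V(J) = √(-4 + J) (V(J) = √(J + (2 + 2*(-3 + (-4*0 - 2*0)))) = √(J + (2 + 2*(-3 + (0 + 0)))) = √(J + (2 + 2*(-3 + 0))) = √(J + (2 + 2*(-3))) = √(J + (2 - 6)) = √(J - 4) = √(-4 + J))
1/(-421541 + V(691)) = 1/(-421541 + √(-4 + 691)) = 1/(-421541 + √687)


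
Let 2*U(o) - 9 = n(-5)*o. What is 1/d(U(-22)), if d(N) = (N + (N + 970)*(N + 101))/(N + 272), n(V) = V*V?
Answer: -6/475343 ≈ -1.2622e-5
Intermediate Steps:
n(V) = V**2
U(o) = 9/2 + 25*o/2 (U(o) = 9/2 + ((-5)**2*o)/2 = 9/2 + (25*o)/2 = 9/2 + 25*o/2)
d(N) = (N + (101 + N)*(970 + N))/(272 + N) (d(N) = (N + (970 + N)*(101 + N))/(272 + N) = (N + (101 + N)*(970 + N))/(272 + N))
1/d(U(-22)) = 1/((97970 + (9/2 + (25/2)*(-22))**2 + 1072*(9/2 + (25/2)*(-22)))/(272 + (9/2 + (25/2)*(-22)))) = 1/((97970 + (9/2 - 275)**2 + 1072*(9/2 - 275))/(272 + (9/2 - 275))) = 1/((97970 + (-541/2)**2 + 1072*(-541/2))/(272 - 541/2)) = 1/((97970 + 292681/4 - 289976)/(3/2)) = 1/((2/3)*(-475343/4)) = 1/(-475343/6) = -6/475343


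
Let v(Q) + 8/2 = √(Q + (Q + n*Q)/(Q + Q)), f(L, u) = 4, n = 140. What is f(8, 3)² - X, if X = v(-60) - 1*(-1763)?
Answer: -1743 - √42/2 ≈ -1746.2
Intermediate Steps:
v(Q) = -4 + √(141/2 + Q) (v(Q) = -4 + √(Q + (Q + 140*Q)/(Q + Q)) = -4 + √(Q + (141*Q)/((2*Q))) = -4 + √(Q + (141*Q)*(1/(2*Q))) = -4 + √(Q + 141/2) = -4 + √(141/2 + Q))
X = 1759 + √42/2 (X = (-4 + √(282 + 4*(-60))/2) - 1*(-1763) = (-4 + √(282 - 240)/2) + 1763 = (-4 + √42/2) + 1763 = 1759 + √42/2 ≈ 1762.2)
f(8, 3)² - X = 4² - (1759 + √42/2) = 16 + (-1759 - √42/2) = -1743 - √42/2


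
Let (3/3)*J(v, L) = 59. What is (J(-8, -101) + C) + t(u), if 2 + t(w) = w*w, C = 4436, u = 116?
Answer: 17949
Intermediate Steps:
J(v, L) = 59
t(w) = -2 + w² (t(w) = -2 + w*w = -2 + w²)
(J(-8, -101) + C) + t(u) = (59 + 4436) + (-2 + 116²) = 4495 + (-2 + 13456) = 4495 + 13454 = 17949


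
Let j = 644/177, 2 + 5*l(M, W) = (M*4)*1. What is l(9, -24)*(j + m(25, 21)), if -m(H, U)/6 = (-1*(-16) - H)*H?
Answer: 8146196/885 ≈ 9204.7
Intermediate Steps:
l(M, W) = -⅖ + 4*M/5 (l(M, W) = -⅖ + ((M*4)*1)/5 = -⅖ + ((4*M)*1)/5 = -⅖ + (4*M)/5 = -⅖ + 4*M/5)
m(H, U) = -6*H*(16 - H) (m(H, U) = -6*(-1*(-16) - H)*H = -6*(16 - H)*H = -6*H*(16 - H))
j = 644/177 (j = 644*(1/177) = 644/177 ≈ 3.6384)
l(9, -24)*(j + m(25, 21)) = (-⅖ + (⅘)*9)*(644/177 + 6*25*(-16 + 25)) = (-⅖ + 36/5)*(644/177 + 6*25*9) = 34*(644/177 + 1350)/5 = (34/5)*(239594/177) = 8146196/885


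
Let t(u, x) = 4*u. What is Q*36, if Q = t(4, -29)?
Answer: 576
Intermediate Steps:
Q = 16 (Q = 4*4 = 16)
Q*36 = 16*36 = 576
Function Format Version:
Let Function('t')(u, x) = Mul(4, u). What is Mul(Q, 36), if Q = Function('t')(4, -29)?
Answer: 576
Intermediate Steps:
Q = 16 (Q = Mul(4, 4) = 16)
Mul(Q, 36) = Mul(16, 36) = 576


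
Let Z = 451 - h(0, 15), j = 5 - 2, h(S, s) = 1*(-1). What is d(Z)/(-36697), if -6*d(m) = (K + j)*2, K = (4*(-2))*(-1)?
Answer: 11/110091 ≈ 9.9917e-5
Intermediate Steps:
h(S, s) = -1
j = 3
K = 8 (K = -8*(-1) = 8)
Z = 452 (Z = 451 - 1*(-1) = 451 + 1 = 452)
d(m) = -11/3 (d(m) = -(8 + 3)*2/6 = -11*2/6 = -1/6*22 = -11/3)
d(Z)/(-36697) = -11/3/(-36697) = -11/3*(-1/36697) = 11/110091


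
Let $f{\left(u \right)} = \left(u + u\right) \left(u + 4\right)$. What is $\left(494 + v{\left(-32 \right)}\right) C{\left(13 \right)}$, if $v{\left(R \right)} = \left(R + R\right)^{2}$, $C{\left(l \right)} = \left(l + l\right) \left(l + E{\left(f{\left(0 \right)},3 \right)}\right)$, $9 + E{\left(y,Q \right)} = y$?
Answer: $477360$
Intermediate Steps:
$f{\left(u \right)} = 2 u \left(4 + u\right)$
$E{\left(y,Q \right)} = -9 + y$
$C{\left(l \right)} = 2 l \left(-9 + l\right)$ ($C{\left(l \right)} = \left(l + l\right) \left(l - \left(9 + 0 \left(4 + 0\right)\right)\right) = 2 l \left(l - \left(9 + 0 \cdot 4\right)\right) = 2 l \left(l + \left(-9 + 0\right)\right) = 2 l \left(l - 9\right) = 2 l \left(-9 + l\right)$)
$v{\left(R \right)} = 4 R^{2}$ ($v{\left(R \right)} = \left(2 R\right)^{2} = 4 R^{2}$)
$\left(494 + v{\left(-32 \right)}\right) C{\left(13 \right)} = \left(494 + 4 \left(-32\right)^{2}\right) 2 \cdot 13 \left(-9 + 13\right) = \left(494 + 4 \cdot 1024\right) 2 \cdot 13 \cdot 4 = \left(494 + 4096\right) 104 = 4590 \cdot 104 = 477360$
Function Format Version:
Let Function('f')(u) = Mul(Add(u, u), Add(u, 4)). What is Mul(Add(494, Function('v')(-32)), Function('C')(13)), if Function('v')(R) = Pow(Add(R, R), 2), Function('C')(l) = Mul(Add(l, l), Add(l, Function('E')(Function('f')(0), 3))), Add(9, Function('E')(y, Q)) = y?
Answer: 477360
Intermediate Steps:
Function('f')(u) = Mul(2, u, Add(4, u)) (Function('f')(u) = Mul(Mul(2, u), Add(4, u)) = Mul(2, u, Add(4, u)))
Function('E')(y, Q) = Add(-9, y)
Function('C')(l) = Mul(2, l, Add(-9, l)) (Function('C')(l) = Mul(Add(l, l), Add(l, Add(-9, Mul(2, 0, Add(4, 0))))) = Mul(Mul(2, l), Add(l, Add(-9, Mul(2, 0, 4)))) = Mul(Mul(2, l), Add(l, Add(-9, 0))) = Mul(Mul(2, l), Add(l, -9)) = Mul(Mul(2, l), Add(-9, l)) = Mul(2, l, Add(-9, l)))
Function('v')(R) = Mul(4, Pow(R, 2)) (Function('v')(R) = Pow(Mul(2, R), 2) = Mul(4, Pow(R, 2)))
Mul(Add(494, Function('v')(-32)), Function('C')(13)) = Mul(Add(494, Mul(4, Pow(-32, 2))), Mul(2, 13, Add(-9, 13))) = Mul(Add(494, Mul(4, 1024)), Mul(2, 13, 4)) = Mul(Add(494, 4096), 104) = Mul(4590, 104) = 477360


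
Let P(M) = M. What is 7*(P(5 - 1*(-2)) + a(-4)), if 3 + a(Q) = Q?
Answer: 0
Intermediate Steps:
a(Q) = -3 + Q
7*(P(5 - 1*(-2)) + a(-4)) = 7*((5 - 1*(-2)) + (-3 - 4)) = 7*((5 + 2) - 7) = 7*(7 - 7) = 7*0 = 0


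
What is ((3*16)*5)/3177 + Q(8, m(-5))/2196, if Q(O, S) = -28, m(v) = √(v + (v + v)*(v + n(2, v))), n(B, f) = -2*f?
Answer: 12169/193797 ≈ 0.062793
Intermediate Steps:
m(v) = √(v - 2*v²) (m(v) = √(v + (v + v)*(v - 2*v)) = √(v + (2*v)*(-v)) = √(v - 2*v²))
((3*16)*5)/3177 + Q(8, m(-5))/2196 = ((3*16)*5)/3177 - 28/2196 = (48*5)*(1/3177) - 28*1/2196 = 240*(1/3177) - 7/549 = 80/1059 - 7/549 = 12169/193797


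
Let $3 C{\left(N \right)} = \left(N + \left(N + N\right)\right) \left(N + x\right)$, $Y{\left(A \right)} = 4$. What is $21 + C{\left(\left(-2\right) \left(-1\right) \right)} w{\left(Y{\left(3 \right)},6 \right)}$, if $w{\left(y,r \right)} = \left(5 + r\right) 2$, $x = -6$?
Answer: $-155$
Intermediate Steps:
$w{\left(y,r \right)} = 10 + 2 r$
$C{\left(N \right)} = N \left(-6 + N\right)$ ($C{\left(N \right)} = \frac{\left(N + \left(N + N\right)\right) \left(N - 6\right)}{3} = \frac{\left(N + 2 N\right) \left(-6 + N\right)}{3} = \frac{3 N \left(-6 + N\right)}{3} = N \left(-6 + N\right)$)
$21 + C{\left(\left(-2\right) \left(-1\right) \right)} w{\left(Y{\left(3 \right)},6 \right)} = 21 + \left(-2\right) \left(-1\right) \left(-6 - -2\right) \left(10 + 2 \cdot 6\right) = 21 + 2 \left(-6 + 2\right) \left(10 + 12\right) = 21 + 2 \left(-4\right) 22 = 21 - 176 = -155$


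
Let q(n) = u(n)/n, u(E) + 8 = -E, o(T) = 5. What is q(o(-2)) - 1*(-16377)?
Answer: 81872/5 ≈ 16374.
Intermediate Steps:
u(E) = -8 - E
q(n) = (-8 - n)/n
q(o(-2)) - 1*(-16377) = (-8 - 1*5)/5 - 1*(-16377) = (-8 - 5)/5 + 16377 = (⅕)*(-13) + 16377 = -13/5 + 16377 = 81872/5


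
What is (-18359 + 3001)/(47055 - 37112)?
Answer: -15358/9943 ≈ -1.5446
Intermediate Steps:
(-18359 + 3001)/(47055 - 37112) = -15358/9943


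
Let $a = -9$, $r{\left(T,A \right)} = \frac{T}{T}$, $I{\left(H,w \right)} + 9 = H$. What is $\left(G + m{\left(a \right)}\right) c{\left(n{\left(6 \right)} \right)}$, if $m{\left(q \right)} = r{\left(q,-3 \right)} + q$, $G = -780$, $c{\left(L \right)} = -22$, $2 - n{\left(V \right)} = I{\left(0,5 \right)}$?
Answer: $17336$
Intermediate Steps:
$I{\left(H,w \right)} = -9 + H$
$n{\left(V \right)} = 11$ ($n{\left(V \right)} = 2 - \left(-9 + 0\right) = 2 - -9 = 2 + 9 = 11$)
$r{\left(T,A \right)} = 1$
$m{\left(q \right)} = 1 + q$
$\left(G + m{\left(a \right)}\right) c{\left(n{\left(6 \right)} \right)} = \left(-780 + \left(1 - 9\right)\right) \left(-22\right) = \left(-780 - 8\right) \left(-22\right) = \left(-788\right) \left(-22\right) = 17336$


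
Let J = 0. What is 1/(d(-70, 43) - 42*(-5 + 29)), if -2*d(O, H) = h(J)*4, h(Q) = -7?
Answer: -1/994 ≈ -0.0010060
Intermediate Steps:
d(O, H) = 14 (d(O, H) = -(-7)*4/2 = -½*(-28) = 14)
1/(d(-70, 43) - 42*(-5 + 29)) = 1/(14 - 42*(-5 + 29)) = 1/(14 - 42*24) = 1/(14 - 1008) = 1/(-994) = -1/994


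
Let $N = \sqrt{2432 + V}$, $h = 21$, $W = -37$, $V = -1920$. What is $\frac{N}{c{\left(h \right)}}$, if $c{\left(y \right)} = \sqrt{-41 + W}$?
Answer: $- \frac{16 i \sqrt{39}}{39} \approx - 2.562 i$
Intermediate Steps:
$c{\left(y \right)} = i \sqrt{78}$ ($c{\left(y \right)} = \sqrt{-41 - 37} = \sqrt{-78} = i \sqrt{78}$)
$N = 16 \sqrt{2}$ ($N = \sqrt{2432 - 1920} = \sqrt{512} = 16 \sqrt{2} \approx 22.627$)
$\frac{N}{c{\left(h \right)}} = \frac{16 \sqrt{2}}{i \sqrt{78}} = 16 \sqrt{2} \left(- \frac{i \sqrt{78}}{78}\right) = - \frac{16 i \sqrt{39}}{39}$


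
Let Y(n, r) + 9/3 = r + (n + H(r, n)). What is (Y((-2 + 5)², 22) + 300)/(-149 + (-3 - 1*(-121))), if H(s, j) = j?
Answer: -337/31 ≈ -10.871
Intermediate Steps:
Y(n, r) = -3 + r + 2*n (Y(n, r) = -3 + (r + (n + n)) = -3 + (r + 2*n) = -3 + r + 2*n)
(Y((-2 + 5)², 22) + 300)/(-149 + (-3 - 1*(-121))) = ((-3 + 22 + 2*(-2 + 5)²) + 300)/(-149 + (-3 - 1*(-121))) = ((-3 + 22 + 2*3²) + 300)/(-149 + (-3 + 121)) = ((-3 + 22 + 2*9) + 300)/(-149 + 118) = ((-3 + 22 + 18) + 300)/(-31) = (37 + 300)*(-1/31) = 337*(-1/31) = -337/31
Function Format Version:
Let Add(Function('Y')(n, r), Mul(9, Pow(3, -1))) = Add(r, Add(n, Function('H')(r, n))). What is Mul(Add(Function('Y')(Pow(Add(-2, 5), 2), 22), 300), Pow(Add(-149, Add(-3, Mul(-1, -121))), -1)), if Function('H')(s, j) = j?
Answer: Rational(-337, 31) ≈ -10.871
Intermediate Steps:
Function('Y')(n, r) = Add(-3, r, Mul(2, n)) (Function('Y')(n, r) = Add(-3, Add(r, Add(n, n))) = Add(-3, Add(r, Mul(2, n))) = Add(-3, r, Mul(2, n)))
Mul(Add(Function('Y')(Pow(Add(-2, 5), 2), 22), 300), Pow(Add(-149, Add(-3, Mul(-1, -121))), -1)) = Mul(Add(Add(-3, 22, Mul(2, Pow(Add(-2, 5), 2))), 300), Pow(Add(-149, Add(-3, Mul(-1, -121))), -1)) = Mul(Add(Add(-3, 22, Mul(2, Pow(3, 2))), 300), Pow(Add(-149, Add(-3, 121)), -1)) = Mul(Add(Add(-3, 22, Mul(2, 9)), 300), Pow(Add(-149, 118), -1)) = Mul(Add(Add(-3, 22, 18), 300), Pow(-31, -1)) = Mul(Add(37, 300), Rational(-1, 31)) = Mul(337, Rational(-1, 31)) = Rational(-337, 31)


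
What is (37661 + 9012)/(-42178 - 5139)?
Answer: -46673/47317 ≈ -0.98639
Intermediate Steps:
(37661 + 9012)/(-42178 - 5139) = 46673/(-47317) = 46673*(-1/47317) = -46673/47317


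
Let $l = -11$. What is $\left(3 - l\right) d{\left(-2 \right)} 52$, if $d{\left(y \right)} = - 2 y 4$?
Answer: $11648$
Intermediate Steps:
$d{\left(y \right)} = - 8 y$
$\left(3 - l\right) d{\left(-2 \right)} 52 = \left(3 - -11\right) \left(\left(-8\right) \left(-2\right)\right) 52 = \left(3 + 11\right) 16 \cdot 52 = 14 \cdot 16 \cdot 52 = 224 \cdot 52 = 11648$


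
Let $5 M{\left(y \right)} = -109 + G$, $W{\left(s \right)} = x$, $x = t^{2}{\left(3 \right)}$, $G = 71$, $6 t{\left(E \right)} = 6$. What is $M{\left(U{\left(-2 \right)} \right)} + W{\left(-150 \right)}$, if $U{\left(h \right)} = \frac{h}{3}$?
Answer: $- \frac{33}{5} \approx -6.6$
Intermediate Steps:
$U{\left(h \right)} = \frac{h}{3}$ ($U{\left(h \right)} = h \frac{1}{3} = \frac{h}{3}$)
$t{\left(E \right)} = 1$ ($t{\left(E \right)} = \frac{1}{6} \cdot 6 = 1$)
$x = 1$ ($x = 1^{2} = 1$)
$W{\left(s \right)} = 1$
$M{\left(y \right)} = - \frac{38}{5}$ ($M{\left(y \right)} = \frac{-109 + 71}{5} = \frac{1}{5} \left(-38\right) = - \frac{38}{5}$)
$M{\left(U{\left(-2 \right)} \right)} + W{\left(-150 \right)} = - \frac{38}{5} + 1 = - \frac{33}{5}$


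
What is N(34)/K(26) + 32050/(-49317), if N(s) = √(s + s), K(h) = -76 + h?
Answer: -32050/49317 - √17/25 ≈ -0.81480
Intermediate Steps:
N(s) = √2*√s (N(s) = √(2*s) = √2*√s)
N(34)/K(26) + 32050/(-49317) = (√2*√34)/(-76 + 26) + 32050/(-49317) = (2*√17)/(-50) + 32050*(-1/49317) = (2*√17)*(-1/50) - 32050/49317 = -√17/25 - 32050/49317 = -32050/49317 - √17/25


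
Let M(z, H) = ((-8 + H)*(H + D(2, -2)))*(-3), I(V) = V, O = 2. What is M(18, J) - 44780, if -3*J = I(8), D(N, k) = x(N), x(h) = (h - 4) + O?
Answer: -134596/3 ≈ -44865.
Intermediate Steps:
x(h) = -2 + h (x(h) = (h - 4) + 2 = (-4 + h) + 2 = -2 + h)
D(N, k) = -2 + N
J = -8/3 (J = -1/3*8 = -8/3 ≈ -2.6667)
M(z, H) = -3*H*(-8 + H) (M(z, H) = ((-8 + H)*(H + (-2 + 2)))*(-3) = ((-8 + H)*(H + 0))*(-3) = ((-8 + H)*H)*(-3) = (H*(-8 + H))*(-3) = -3*H*(-8 + H))
M(18, J) - 44780 = 3*(-8/3)*(8 - 1*(-8/3)) - 44780 = 3*(-8/3)*(8 + 8/3) - 44780 = 3*(-8/3)*(32/3) - 44780 = -256/3 - 44780 = -134596/3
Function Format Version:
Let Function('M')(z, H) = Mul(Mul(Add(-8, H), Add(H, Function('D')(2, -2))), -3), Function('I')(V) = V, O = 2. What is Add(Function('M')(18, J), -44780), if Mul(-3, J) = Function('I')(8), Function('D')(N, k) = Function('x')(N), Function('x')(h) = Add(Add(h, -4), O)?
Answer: Rational(-134596, 3) ≈ -44865.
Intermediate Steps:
Function('x')(h) = Add(-2, h) (Function('x')(h) = Add(Add(h, -4), 2) = Add(Add(-4, h), 2) = Add(-2, h))
Function('D')(N, k) = Add(-2, N)
J = Rational(-8, 3) (J = Mul(Rational(-1, 3), 8) = Rational(-8, 3) ≈ -2.6667)
Function('M')(z, H) = Mul(-3, H, Add(-8, H)) (Function('M')(z, H) = Mul(Mul(Add(-8, H), Add(H, Add(-2, 2))), -3) = Mul(Mul(Add(-8, H), Add(H, 0)), -3) = Mul(Mul(Add(-8, H), H), -3) = Mul(Mul(H, Add(-8, H)), -3) = Mul(-3, H, Add(-8, H)))
Add(Function('M')(18, J), -44780) = Add(Mul(3, Rational(-8, 3), Add(8, Mul(-1, Rational(-8, 3)))), -44780) = Add(Mul(3, Rational(-8, 3), Add(8, Rational(8, 3))), -44780) = Add(Mul(3, Rational(-8, 3), Rational(32, 3)), -44780) = Add(Rational(-256, 3), -44780) = Rational(-134596, 3)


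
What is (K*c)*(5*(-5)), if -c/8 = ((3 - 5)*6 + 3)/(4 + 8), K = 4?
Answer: -600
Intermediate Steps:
c = 6 (c = -8*((3 - 5)*6 + 3)/(4 + 8) = -8*(-2*6 + 3)/12 = -8*(-12 + 3)/12 = -(-72)/12 = -8*(-3/4) = 6)
(K*c)*(5*(-5)) = (4*6)*(5*(-5)) = 24*(-25) = -600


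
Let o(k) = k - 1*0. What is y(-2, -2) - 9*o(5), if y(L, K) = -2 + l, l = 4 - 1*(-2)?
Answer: -41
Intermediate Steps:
l = 6 (l = 4 + 2 = 6)
o(k) = k (o(k) = k + 0 = k)
y(L, K) = 4 (y(L, K) = -2 + 6 = 4)
y(-2, -2) - 9*o(5) = 4 - 9*5 = 4 - 45 = -41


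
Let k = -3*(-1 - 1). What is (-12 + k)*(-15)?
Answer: 90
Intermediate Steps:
k = 6 (k = -3*(-2) = 6)
(-12 + k)*(-15) = (-12 + 6)*(-15) = -6*(-15) = 90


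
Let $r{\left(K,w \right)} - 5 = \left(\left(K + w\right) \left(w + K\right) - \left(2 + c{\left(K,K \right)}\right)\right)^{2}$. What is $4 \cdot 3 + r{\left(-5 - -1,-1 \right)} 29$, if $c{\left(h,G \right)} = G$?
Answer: $21298$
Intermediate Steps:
$r{\left(K,w \right)} = 5 + \left(-2 + \left(K + w\right)^{2} - K\right)^{2}$ ($r{\left(K,w \right)} = 5 + \left(\left(K + w\right) \left(w + K\right) - \left(2 + K\right)\right)^{2} = 5 + \left(\left(K + w\right) \left(K + w\right) - \left(2 + K\right)\right)^{2} = 5 + \left(\left(K + w\right)^{2} - \left(2 + K\right)\right)^{2} = 5 + \left(-2 + \left(K + w\right)^{2} - K\right)^{2}$)
$4 \cdot 3 + r{\left(-5 - -1,-1 \right)} 29 = 4 \cdot 3 + \left(5 + \left(2 - 4 - \left(\left(-5 - -1\right) - 1\right)^{2}\right)^{2}\right) 29 = 12 + \left(5 + \left(2 + \left(-5 + 1\right) - \left(\left(-5 + 1\right) - 1\right)^{2}\right)^{2}\right) 29 = 12 + \left(5 + \left(2 - 4 - \left(-4 - 1\right)^{2}\right)^{2}\right) 29 = 12 + \left(5 + \left(2 - 4 - \left(-5\right)^{2}\right)^{2}\right) 29 = 12 + \left(5 + \left(2 - 4 - 25\right)^{2}\right) 29 = 12 + \left(5 + \left(-27\right)^{2}\right) 29 = 12 + \left(5 + 729\right) 29 = 12 + 734 \cdot 29 = 12 + 21286 = 21298$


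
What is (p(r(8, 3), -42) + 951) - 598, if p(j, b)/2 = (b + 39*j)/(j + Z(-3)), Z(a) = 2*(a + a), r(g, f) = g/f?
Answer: 2378/7 ≈ 339.71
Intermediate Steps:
Z(a) = 4*a (Z(a) = 2*(2*a) = 4*a)
p(j, b) = 2*(b + 39*j)/(-12 + j) (p(j, b) = 2*((b + 39*j)/(j + 4*(-3))) = 2*((b + 39*j)/(j - 12)) = 2*((b + 39*j)/(-12 + j)) = 2*(b + 39*j)/(-12 + j))
(p(r(8, 3), -42) + 951) - 598 = (2*(-42 + 39*(8/3))/(-12 + 8/3) + 951) - 598 = (2*(-42 + 104)/(-28/3) + 951) - 598 = (2*(-3/28)*62 + 951) - 598 = (-93/7 + 951) - 598 = 6564/7 - 598 = 2378/7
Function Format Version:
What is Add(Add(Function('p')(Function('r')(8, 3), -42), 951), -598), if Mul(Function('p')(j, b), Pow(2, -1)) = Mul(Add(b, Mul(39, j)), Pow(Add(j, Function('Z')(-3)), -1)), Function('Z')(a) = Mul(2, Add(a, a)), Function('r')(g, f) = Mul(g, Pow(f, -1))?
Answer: Rational(2378, 7) ≈ 339.71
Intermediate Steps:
Function('Z')(a) = Mul(4, a) (Function('Z')(a) = Mul(2, Mul(2, a)) = Mul(4, a))
Function('p')(j, b) = Mul(2, Pow(Add(-12, j), -1), Add(b, Mul(39, j))) (Function('p')(j, b) = Mul(2, Mul(Add(b, Mul(39, j)), Pow(Add(j, Mul(4, -3)), -1))) = Mul(2, Mul(Add(b, Mul(39, j)), Pow(Add(j, -12), -1))) = Mul(2, Mul(Add(b, Mul(39, j)), Pow(Add(-12, j), -1))) = Mul(2, Mul(Pow(Add(-12, j), -1), Add(b, Mul(39, j)))) = Mul(2, Pow(Add(-12, j), -1), Add(b, Mul(39, j))))
Add(Add(Function('p')(Function('r')(8, 3), -42), 951), -598) = Add(Add(Mul(2, Pow(Add(-12, Mul(8, Pow(3, -1))), -1), Add(-42, Mul(39, Mul(8, Pow(3, -1))))), 951), -598) = Add(Add(Mul(2, Pow(Add(-12, Mul(8, Rational(1, 3))), -1), Add(-42, Mul(39, Mul(8, Rational(1, 3))))), 951), -598) = Add(Add(Mul(2, Pow(Add(-12, Rational(8, 3)), -1), Add(-42, Mul(39, Rational(8, 3)))), 951), -598) = Add(Add(Mul(2, Pow(Rational(-28, 3), -1), Add(-42, 104)), 951), -598) = Add(Add(Mul(2, Rational(-3, 28), 62), 951), -598) = Add(Add(Rational(-93, 7), 951), -598) = Add(Rational(6564, 7), -598) = Rational(2378, 7)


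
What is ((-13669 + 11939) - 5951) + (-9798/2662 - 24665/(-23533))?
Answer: -240669990115/31322423 ≈ -7683.6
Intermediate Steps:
((-13669 + 11939) - 5951) + (-9798/2662 - 24665/(-23533)) = (-1730 - 5951) + (-9798*1/2662 - 24665*(-1/23533)) = -7681 + (-4899/1331 + 24665/23533) = -7681 - 82459052/31322423 = -240669990115/31322423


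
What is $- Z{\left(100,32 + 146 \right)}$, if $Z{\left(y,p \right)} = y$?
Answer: $-100$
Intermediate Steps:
$- Z{\left(100,32 + 146 \right)} = \left(-1\right) 100 = -100$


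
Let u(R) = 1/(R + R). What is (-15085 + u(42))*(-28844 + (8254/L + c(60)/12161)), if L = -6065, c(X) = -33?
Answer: 2695878838738669361/6195543060 ≈ 4.3513e+8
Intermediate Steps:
u(R) = 1/(2*R)
(-15085 + u(42))*(-28844 + (8254/L + c(60)/12161)) = (-15085 + (½)/42)*(-28844 + (8254/(-6065) - 33/12161)) = (-15085 + (½)*(1/42))*(-28844 + (8254*(-1/6065) - 33*1/12161)) = (-15085 + 1/84)*(-28844 + (-8254/6065 - 33/12161)) = -1267139*(-28844 - 100577039/73756465)/84 = -1267139/84*(-2127532053499/73756465) = 2695878838738669361/6195543060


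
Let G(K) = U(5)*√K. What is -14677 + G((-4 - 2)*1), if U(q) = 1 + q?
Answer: -14677 + 6*I*√6 ≈ -14677.0 + 14.697*I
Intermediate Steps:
G(K) = 6*√K (G(K) = (1 + 5)*√K = 6*√K)
-14677 + G((-4 - 2)*1) = -14677 + 6*√((-4 - 2)*1) = -14677 + 6*√(-6*1) = -14677 + 6*√(-6) = -14677 + 6*(I*√6) = -14677 + 6*I*√6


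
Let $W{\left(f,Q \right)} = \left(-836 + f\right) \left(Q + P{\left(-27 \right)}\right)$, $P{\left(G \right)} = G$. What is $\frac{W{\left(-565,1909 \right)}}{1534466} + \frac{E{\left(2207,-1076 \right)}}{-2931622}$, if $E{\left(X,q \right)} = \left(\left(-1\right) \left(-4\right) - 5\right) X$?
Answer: $- \frac{3863184195871}{2249237141926} \approx -1.7176$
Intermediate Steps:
$E{\left(X,q \right)} = - X$ ($E{\left(X,q \right)} = \left(4 - 5\right) X = - X$)
$W{\left(f,Q \right)} = \left(-836 + f\right) \left(-27 + Q\right)$ ($W{\left(f,Q \right)} = \left(-836 + f\right) \left(Q - 27\right) = \left(-836 + f\right) \left(-27 + Q\right)$)
$\frac{W{\left(-565,1909 \right)}}{1534466} + \frac{E{\left(2207,-1076 \right)}}{-2931622} = \frac{22572 - 1595924 - -15255 + 1909 \left(-565\right)}{1534466} + \frac{\left(-1\right) 2207}{-2931622} = \left(22572 - 1595924 + 15255 - 1078585\right) \frac{1}{1534466} - - \frac{2207}{2931622} = \left(-2636682\right) \frac{1}{1534466} + \frac{2207}{2931622} = - \frac{1318341}{767233} + \frac{2207}{2931622} = - \frac{3863184195871}{2249237141926}$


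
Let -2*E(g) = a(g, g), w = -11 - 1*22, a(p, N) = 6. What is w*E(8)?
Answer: 99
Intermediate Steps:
w = -33 (w = -11 - 22 = -33)
E(g) = -3 (E(g) = -1/2*6 = -3)
w*E(8) = -33*(-3) = 99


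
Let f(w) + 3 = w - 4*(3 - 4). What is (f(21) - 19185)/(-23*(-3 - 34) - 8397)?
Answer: 19163/7546 ≈ 2.5395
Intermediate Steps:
f(w) = 1 + w (f(w) = -3 + (w - 4*(3 - 4)) = -3 + (w - 4*(-1)) = -3 + (w + 4) = -3 + (4 + w) = 1 + w)
(f(21) - 19185)/(-23*(-3 - 34) - 8397) = ((1 + 21) - 19185)/(-23*(-3 - 34) - 8397) = (22 - 19185)/(-23*(-37) - 8397) = -19163/(851 - 8397) = -19163/(-7546) = -19163*(-1/7546) = 19163/7546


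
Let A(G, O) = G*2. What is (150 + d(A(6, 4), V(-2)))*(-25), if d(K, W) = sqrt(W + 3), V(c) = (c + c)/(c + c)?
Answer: -3800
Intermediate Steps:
V(c) = 1 (V(c) = (2*c)/((2*c)) = (2*c)*(1/(2*c)) = 1)
A(G, O) = 2*G
d(K, W) = sqrt(3 + W)
(150 + d(A(6, 4), V(-2)))*(-25) = (150 + sqrt(3 + 1))*(-25) = (150 + sqrt(4))*(-25) = (150 + 2)*(-25) = 152*(-25) = -3800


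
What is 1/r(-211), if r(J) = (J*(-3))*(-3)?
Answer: -1/1899 ≈ -0.00052659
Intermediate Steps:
r(J) = 9*J (r(J) = -3*J*(-3) = 9*J)
1/r(-211) = 1/(9*(-211)) = 1/(-1899) = -1/1899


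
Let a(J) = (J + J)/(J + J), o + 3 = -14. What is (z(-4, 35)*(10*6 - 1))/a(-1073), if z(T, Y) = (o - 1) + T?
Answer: -1298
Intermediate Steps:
o = -17 (o = -3 - 14 = -17)
z(T, Y) = -18 + T (z(T, Y) = (-17 - 1) + T = -18 + T)
a(J) = 1 (a(J) = (2*J)/((2*J)) = (2*J)*(1/(2*J)) = 1)
(z(-4, 35)*(10*6 - 1))/a(-1073) = ((-18 - 4)*(10*6 - 1))/1 = -22*(60 - 1)*1 = -22*59*1 = -1298*1 = -1298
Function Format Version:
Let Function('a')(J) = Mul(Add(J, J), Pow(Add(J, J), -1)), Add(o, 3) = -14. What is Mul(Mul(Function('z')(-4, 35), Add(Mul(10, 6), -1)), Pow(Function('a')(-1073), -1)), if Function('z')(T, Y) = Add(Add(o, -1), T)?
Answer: -1298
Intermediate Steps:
o = -17 (o = Add(-3, -14) = -17)
Function('z')(T, Y) = Add(-18, T) (Function('z')(T, Y) = Add(Add(-17, -1), T) = Add(-18, T))
Function('a')(J) = 1 (Function('a')(J) = Mul(Mul(2, J), Pow(Mul(2, J), -1)) = Mul(Mul(2, J), Mul(Rational(1, 2), Pow(J, -1))) = 1)
Mul(Mul(Function('z')(-4, 35), Add(Mul(10, 6), -1)), Pow(Function('a')(-1073), -1)) = Mul(Mul(Add(-18, -4), Add(Mul(10, 6), -1)), Pow(1, -1)) = Mul(Mul(-22, Add(60, -1)), 1) = Mul(Mul(-22, 59), 1) = Mul(-1298, 1) = -1298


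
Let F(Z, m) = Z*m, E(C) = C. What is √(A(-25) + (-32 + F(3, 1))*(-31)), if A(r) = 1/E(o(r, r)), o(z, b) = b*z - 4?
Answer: 2*√9630330/207 ≈ 29.983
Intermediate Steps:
o(z, b) = -4 + b*z
A(r) = 1/(-4 + r²) (A(r) = 1/(-4 + r*r) = 1/(-4 + r²))
√(A(-25) + (-32 + F(3, 1))*(-31)) = √(1/(-4 + (-25)²) + (-32 + 3*1)*(-31)) = √(1/(-4 + 625) + (-32 + 3)*(-31)) = √(1/621 - 29*(-31)) = √(1/621 + 899) = √(558280/621) = 2*√9630330/207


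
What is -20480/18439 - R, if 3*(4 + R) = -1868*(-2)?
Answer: -68728276/55317 ≈ -1242.4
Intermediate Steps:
R = 3724/3 (R = -4 + (-1868*(-2))/3 = -4 + (1/3)*3736 = -4 + 3736/3 = 3724/3 ≈ 1241.3)
-20480/18439 - R = -20480/18439 - 1*3724/3 = -20480*1/18439 - 3724/3 = -20480/18439 - 3724/3 = -68728276/55317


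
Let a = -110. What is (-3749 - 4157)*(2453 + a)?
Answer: -18523758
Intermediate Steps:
(-3749 - 4157)*(2453 + a) = (-3749 - 4157)*(2453 - 110) = -7906*2343 = -18523758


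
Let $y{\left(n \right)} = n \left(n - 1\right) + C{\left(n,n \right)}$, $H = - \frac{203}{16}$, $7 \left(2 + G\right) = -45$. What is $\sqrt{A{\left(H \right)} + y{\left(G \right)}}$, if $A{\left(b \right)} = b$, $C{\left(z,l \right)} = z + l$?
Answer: $\frac{3 \sqrt{4349}}{28} \approx 7.0657$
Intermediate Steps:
$G = - \frac{59}{7}$ ($G = -2 + \frac{1}{7} \left(-45\right) = -2 - \frac{45}{7} = - \frac{59}{7} \approx -8.4286$)
$H = - \frac{203}{16}$ ($H = \left(-203\right) \frac{1}{16} = - \frac{203}{16} \approx -12.688$)
$C{\left(z,l \right)} = l + z$
$y{\left(n \right)} = 2 n + n \left(-1 + n\right)$ ($y{\left(n \right)} = n \left(n - 1\right) + \left(n + n\right) = n \left(n - 1\right) + 2 n = n \left(-1 + n\right) + 2 n = 2 n + n \left(-1 + n\right)$)
$\sqrt{A{\left(H \right)} + y{\left(G \right)}} = \sqrt{- \frac{203}{16} - \frac{59 \left(1 - \frac{59}{7}\right)}{7}} = \sqrt{- \frac{203}{16} - - \frac{3068}{49}} = \sqrt{- \frac{203}{16} + \frac{3068}{49}} = \sqrt{\frac{39141}{784}} = \frac{3 \sqrt{4349}}{28}$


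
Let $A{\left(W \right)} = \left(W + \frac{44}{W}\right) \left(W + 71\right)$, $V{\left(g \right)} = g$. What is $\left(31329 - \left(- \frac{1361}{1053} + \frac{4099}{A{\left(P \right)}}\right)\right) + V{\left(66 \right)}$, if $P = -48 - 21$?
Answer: $\frac{318007265603}{10119330} \approx 31426.0$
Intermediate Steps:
$P = -69$ ($P = -48 - 21 = -69$)
$A{\left(W \right)} = \left(71 + W\right) \left(W + \frac{44}{W}\right)$ ($A{\left(W \right)} = \left(W + \frac{44}{W}\right) \left(71 + W\right) = \left(71 + W\right) \left(W + \frac{44}{W}\right)$)
$\left(31329 - \left(- \frac{1361}{1053} + \frac{4099}{A{\left(P \right)}}\right)\right) + V{\left(66 \right)} = \left(31329 - \left(- \frac{1361}{1053} + \frac{4099}{44 + \left(-69\right)^{2} + 71 \left(-69\right) + \frac{3124}{-69}}\right)\right) + 66 = \left(31329 - \left(- \frac{1361}{1053} + \frac{4099}{44 + 4761 - 4899 + 3124 \left(- \frac{1}{69}\right)}\right)\right) + 66 = \left(31329 - \left(- \frac{1361}{1053} + \frac{4099}{44 + 4761 - 4899 - \frac{3124}{69}}\right)\right) + 66 = \left(31329 - \left(- \frac{1361}{1053} + \frac{4099}{- \frac{9610}{69}}\right)\right) + 66 = \left(31329 + \left(\left(-4099\right) \left(- \frac{69}{9610}\right) + \frac{1361}{1053}\right)\right) + 66 = \left(31329 + \left(\frac{282831}{9610} + \frac{1361}{1053}\right)\right) + 66 = \left(31329 + \frac{310900253}{10119330}\right) + 66 = \frac{317339389823}{10119330} + 66 = \frac{318007265603}{10119330}$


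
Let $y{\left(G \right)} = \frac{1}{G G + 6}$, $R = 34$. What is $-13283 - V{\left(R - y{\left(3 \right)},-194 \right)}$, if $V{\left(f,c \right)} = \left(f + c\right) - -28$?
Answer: $- \frac{197264}{15} \approx -13151.0$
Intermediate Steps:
$y{\left(G \right)} = \frac{1}{6 + G^{2}}$ ($y{\left(G \right)} = \frac{1}{G^{2} + 6} = \frac{1}{6 + G^{2}}$)
$V{\left(f,c \right)} = 28 + c + f$ ($V{\left(f,c \right)} = \left(c + f\right) + \left(-7 + 35\right) = \left(c + f\right) + 28 = 28 + c + f$)
$-13283 - V{\left(R - y{\left(3 \right)},-194 \right)} = -13283 - \left(28 - 194 + \left(34 - \frac{1}{6 + 3^{2}}\right)\right) = -13283 - \left(28 - 194 + \left(34 - \frac{1}{6 + 9}\right)\right) = -13283 - \left(28 - 194 + \left(34 - \frac{1}{15}\right)\right) = -13283 - \left(28 - 194 + \frac{509}{15}\right) = -13283 - - \frac{1981}{15} = -13283 + \frac{1981}{15} = - \frac{197264}{15}$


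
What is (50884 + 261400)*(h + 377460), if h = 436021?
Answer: 254037100604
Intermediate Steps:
(50884 + 261400)*(h + 377460) = (50884 + 261400)*(436021 + 377460) = 312284*813481 = 254037100604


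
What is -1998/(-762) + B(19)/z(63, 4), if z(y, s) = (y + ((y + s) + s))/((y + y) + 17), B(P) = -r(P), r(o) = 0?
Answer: 333/127 ≈ 2.6220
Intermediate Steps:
B(P) = 0 (B(P) = -1*0 = 0)
z(y, s) = (2*s + 2*y)/(17 + 2*y) (z(y, s) = (y + ((s + y) + s))/(2*y + 17) = (y + (y + 2*s))/(17 + 2*y) = (2*s + 2*y)/(17 + 2*y))
-1998/(-762) + B(19)/z(63, 4) = -1998/(-762) + 0/((2*(4 + 63)/(17 + 2*63))) = -1998*(-1/762) + 0/((2*67/(17 + 126))) = 333/127 + 0/((2*67/143)) = 333/127 + 0/((2*(1/143)*67)) = 333/127 + 0/(134/143) = 333/127 + 0*(143/134) = 333/127 + 0 = 333/127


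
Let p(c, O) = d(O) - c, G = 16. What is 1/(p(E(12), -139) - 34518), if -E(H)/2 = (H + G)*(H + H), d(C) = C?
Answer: -1/33313 ≈ -3.0018e-5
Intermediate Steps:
E(H) = -4*H*(16 + H) (E(H) = -2*(H + 16)*(H + H) = -2*(16 + H)*2*H = -4*H*(16 + H))
p(c, O) = O - c
1/(p(E(12), -139) - 34518) = 1/((-139 - (-4)*12*(16 + 12)) - 34518) = 1/((-139 - (-4)*12*28) - 34518) = 1/((-139 - 1*(-1344)) - 34518) = 1/((-139 + 1344) - 34518) = 1/(1205 - 34518) = 1/(-33313) = -1/33313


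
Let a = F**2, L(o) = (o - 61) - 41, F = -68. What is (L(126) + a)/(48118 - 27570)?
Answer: 1162/5137 ≈ 0.22620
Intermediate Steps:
L(o) = -102 + o (L(o) = (-61 + o) - 41 = -102 + o)
a = 4624 (a = (-68)**2 = 4624)
(L(126) + a)/(48118 - 27570) = ((-102 + 126) + 4624)/(48118 - 27570) = (24 + 4624)/20548 = 4648*(1/20548) = 1162/5137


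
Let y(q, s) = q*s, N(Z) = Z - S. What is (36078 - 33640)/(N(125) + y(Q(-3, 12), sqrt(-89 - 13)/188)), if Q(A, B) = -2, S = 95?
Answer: 107710840/1325417 + 114586*I*sqrt(102)/3976251 ≈ 81.266 + 0.29104*I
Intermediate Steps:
N(Z) = -95 + Z (N(Z) = Z - 1*95 = Z - 95 = -95 + Z)
(36078 - 33640)/(N(125) + y(Q(-3, 12), sqrt(-89 - 13)/188)) = (36078 - 33640)/((-95 + 125) - 2*sqrt(-89 - 13)/188) = 2438/(30 - 2*sqrt(-102)/188) = 2438/(30 - 2*I*sqrt(102)/188) = 2438/(30 - I*sqrt(102)/94)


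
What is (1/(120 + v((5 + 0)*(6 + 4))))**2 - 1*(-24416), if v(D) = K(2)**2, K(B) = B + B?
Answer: 451598337/18496 ≈ 24416.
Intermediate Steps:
K(B) = 2*B
v(D) = 16 (v(D) = (2*2)**2 = 4**2 = 16)
(1/(120 + v((5 + 0)*(6 + 4))))**2 - 1*(-24416) = (1/(120 + 16))**2 - 1*(-24416) = (1/136)**2 + 24416 = 1/18496 + 24416 = 451598337/18496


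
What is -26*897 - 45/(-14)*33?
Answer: -325023/14 ≈ -23216.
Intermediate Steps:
-26*897 - 45/(-14)*33 = -23322 - 45*(-1)/14*33 = -23322 - 3*(-15/14)*33 = -23322 + (45/14)*33 = -23322 + 1485/14 = -325023/14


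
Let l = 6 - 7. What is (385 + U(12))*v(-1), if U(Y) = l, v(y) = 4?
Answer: 1536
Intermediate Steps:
l = -1
U(Y) = -1
(385 + U(12))*v(-1) = (385 - 1)*4 = 384*4 = 1536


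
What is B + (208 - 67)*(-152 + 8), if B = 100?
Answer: -20204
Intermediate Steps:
B + (208 - 67)*(-152 + 8) = 100 + (208 - 67)*(-152 + 8) = 100 + 141*(-144) = 100 - 20304 = -20204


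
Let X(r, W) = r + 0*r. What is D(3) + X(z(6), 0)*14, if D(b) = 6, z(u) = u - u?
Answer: 6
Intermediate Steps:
z(u) = 0
X(r, W) = r (X(r, W) = r + 0 = r)
D(3) + X(z(6), 0)*14 = 6 + 0*14 = 6 + 0 = 6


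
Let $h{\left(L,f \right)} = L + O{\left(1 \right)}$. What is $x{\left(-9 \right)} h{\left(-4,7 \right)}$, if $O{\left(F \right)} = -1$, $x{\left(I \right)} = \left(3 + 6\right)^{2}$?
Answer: $-405$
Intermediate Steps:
$x{\left(I \right)} = 81$ ($x{\left(I \right)} = 9^{2} = 81$)
$h{\left(L,f \right)} = -1 + L$ ($h{\left(L,f \right)} = L - 1 = -1 + L$)
$x{\left(-9 \right)} h{\left(-4,7 \right)} = 81 \left(-1 - 4\right) = 81 \left(-5\right) = -405$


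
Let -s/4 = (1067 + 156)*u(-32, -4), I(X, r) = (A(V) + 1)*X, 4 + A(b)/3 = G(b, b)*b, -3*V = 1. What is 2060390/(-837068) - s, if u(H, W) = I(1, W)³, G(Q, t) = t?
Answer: -67091469987169/11300418 ≈ -5.9371e+6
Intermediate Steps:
V = -⅓ (V = -⅓*1 = -⅓ ≈ -0.33333)
A(b) = -12 + 3*b² (A(b) = -12 + 3*(b*b) = -12 + 3*b²)
I(X, r) = -32*X/3 (I(X, r) = ((-12 + 3*(-⅓)²) + 1)*X = ((-12 + 3*(⅑)) + 1)*X = ((-12 + ⅓) + 1)*X = (-35/3 + 1)*X = -32*X/3)
u(H, W) = -32768/27 (u(H, W) = (-32/3*1)³ = (-32/3)³ = -32768/27)
s = 160301056/27 (s = -4*(1067 + 156)*(-32768)/27 = -4892*(-32768)/27 = -4*(-40075264/27) = 160301056/27 ≈ 5.9371e+6)
2060390/(-837068) - s = 2060390/(-837068) - 1*160301056/27 = 2060390*(-1/837068) - 160301056/27 = -1030195/418534 - 160301056/27 = -67091469987169/11300418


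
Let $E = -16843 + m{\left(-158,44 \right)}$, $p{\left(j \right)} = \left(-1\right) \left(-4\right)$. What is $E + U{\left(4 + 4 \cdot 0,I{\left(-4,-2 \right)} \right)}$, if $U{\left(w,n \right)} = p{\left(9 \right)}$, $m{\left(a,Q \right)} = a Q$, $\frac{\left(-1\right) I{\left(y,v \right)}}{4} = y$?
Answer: $-23791$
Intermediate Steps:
$I{\left(y,v \right)} = - 4 y$
$p{\left(j \right)} = 4$
$m{\left(a,Q \right)} = Q a$
$U{\left(w,n \right)} = 4$
$E = -23795$ ($E = -16843 + 44 \left(-158\right) = -16843 - 6952 = -23795$)
$E + U{\left(4 + 4 \cdot 0,I{\left(-4,-2 \right)} \right)} = -23795 + 4 = -23791$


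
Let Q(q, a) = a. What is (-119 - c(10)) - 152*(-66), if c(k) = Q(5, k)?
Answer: 9903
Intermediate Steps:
c(k) = k
(-119 - c(10)) - 152*(-66) = (-119 - 1*10) - 152*(-66) = (-119 - 10) + 10032 = -129 + 10032 = 9903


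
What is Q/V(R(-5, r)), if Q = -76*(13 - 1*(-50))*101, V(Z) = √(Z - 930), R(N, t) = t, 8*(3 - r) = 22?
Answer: 967176*I*√3719/3719 ≈ 15860.0*I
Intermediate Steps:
r = ¼ (r = 3 - ⅛*22 = 3 - 11/4 = ¼ ≈ 0.25000)
V(Z) = √(-930 + Z)
Q = -483588 (Q = -76*(13 + 50)*101 = -76*63*101 = -4788*101 = -483588)
Q/V(R(-5, r)) = -483588/√(-930 + ¼) = -483588*(-2*I*√3719/3719) = -(-967176)*I*√3719/3719 = 967176*I*√3719/3719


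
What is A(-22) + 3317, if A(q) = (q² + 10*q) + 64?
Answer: 3645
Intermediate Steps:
A(q) = 64 + q² + 10*q
A(-22) + 3317 = (64 + (-22)² + 10*(-22)) + 3317 = (64 + 484 - 220) + 3317 = 328 + 3317 = 3645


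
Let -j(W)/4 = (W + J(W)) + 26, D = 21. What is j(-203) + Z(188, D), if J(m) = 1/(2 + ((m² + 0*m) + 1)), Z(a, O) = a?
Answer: 9231487/10303 ≈ 896.00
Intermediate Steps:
J(m) = 1/(3 + m²) (J(m) = 1/(2 + ((m² + 0) + 1)) = 1/(2 + (m² + 1)) = 1/(2 + (1 + m²)) = 1/(3 + m²))
j(W) = -104 - 4*W - 4/(3 + W²) (j(W) = -4*((W + 1/(3 + W²)) + 26) = -4*(26 + W + 1/(3 + W²)) = -104 - 4*W - 4/(3 + W²))
j(-203) + Z(188, D) = 4*(-1 + (-26 - 1*(-203))*(3 + (-203)²))/(3 + (-203)²) + 188 = 4*(-1 + (-26 + 203)*(3 + 41209))/(3 + 41209) + 188 = 4*(-1 + 177*41212)/41212 + 188 = 4*(1/41212)*(-1 + 7294524) + 188 = 4*(1/41212)*7294523 + 188 = 7294523/10303 + 188 = 9231487/10303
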